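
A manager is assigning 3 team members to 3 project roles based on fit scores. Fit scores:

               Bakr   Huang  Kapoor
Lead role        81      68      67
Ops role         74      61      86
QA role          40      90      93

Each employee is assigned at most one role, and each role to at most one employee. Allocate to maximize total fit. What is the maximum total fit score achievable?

Treat this as an assignment problem: match each employee to one role.
Optimal: Bakr→Lead role (81 pts), Huang→QA role (90 pts), Kapoor→Ops role (86 pts) — total 81+90+86 = 257 pts.
Max-entry greedy (repeatedly take the single best remaining cell) gives 235 pts, worse by 22.
Next-best assignment: Bakr→Lead role, Huang→Ops role, Kapoor→QA role = 235 pts.
Swapping Kapoor↔Bakr (Kapoor→Lead role 67 pts, Bakr→Ops role 74 pts) loses 26.

Maximum total: 257 pts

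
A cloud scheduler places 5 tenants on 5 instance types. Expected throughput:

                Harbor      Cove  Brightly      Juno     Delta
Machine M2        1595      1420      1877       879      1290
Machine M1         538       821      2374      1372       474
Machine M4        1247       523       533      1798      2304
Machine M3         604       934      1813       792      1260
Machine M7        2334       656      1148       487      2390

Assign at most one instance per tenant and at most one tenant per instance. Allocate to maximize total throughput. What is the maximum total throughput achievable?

Maximum total: 9243 ops/s

This is a one-to-one assignment (maximum-weight bipartite matching).
Optimal: Harbor→Machine M7 (2334 ops/s), Cove→Machine M2 (1420 ops/s), Brightly→Machine M3 (1813 ops/s), Juno→Machine M1 (1372 ops/s), Delta→Machine M4 (2304 ops/s) — total 2334+1420+1813+1372+2304 = 9243 ops/s.
Max-entry greedy (repeatedly take the single best remaining cell) gives 9091 ops/s, worse by 152.
Swapping Delta↔Brightly (Delta→Machine M3 1260 ops/s, Brightly→Machine M4 533 ops/s) loses 2324.
No other one-to-one assignment exceeds 9243 ops/s.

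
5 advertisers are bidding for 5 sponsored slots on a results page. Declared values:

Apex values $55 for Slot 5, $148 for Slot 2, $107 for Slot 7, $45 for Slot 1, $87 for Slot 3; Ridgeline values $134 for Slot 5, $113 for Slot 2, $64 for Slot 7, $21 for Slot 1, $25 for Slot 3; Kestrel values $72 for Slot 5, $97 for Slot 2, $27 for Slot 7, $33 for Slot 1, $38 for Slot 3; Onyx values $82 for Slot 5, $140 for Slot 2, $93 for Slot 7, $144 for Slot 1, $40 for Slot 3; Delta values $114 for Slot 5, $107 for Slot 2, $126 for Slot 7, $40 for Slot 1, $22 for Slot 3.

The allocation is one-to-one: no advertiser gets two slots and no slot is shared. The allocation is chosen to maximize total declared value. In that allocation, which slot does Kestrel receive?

Optimal: Apex→Slot 2 ($148), Ridgeline→Slot 5 ($134), Kestrel→Slot 3 ($38), Onyx→Slot 1 ($144), Delta→Slot 7 ($126) — total 148+134+38+144+126 = $590.
Next-best assignment: Apex→Slot 3, Ridgeline→Slot 5, Kestrel→Slot 2, Onyx→Slot 1, Delta→Slot 7 = $588.
Swapping Ridgeline↔Kestrel (Ridgeline→Slot 3 $25, Kestrel→Slot 5 $72) loses 75.
Kestrel's own top slot is Slot 2 ($97), but forcing Kestrel→Slot 2 and reassigning the rest optimally gives only $588 — worse by 2.

Kestrel receives Slot 3.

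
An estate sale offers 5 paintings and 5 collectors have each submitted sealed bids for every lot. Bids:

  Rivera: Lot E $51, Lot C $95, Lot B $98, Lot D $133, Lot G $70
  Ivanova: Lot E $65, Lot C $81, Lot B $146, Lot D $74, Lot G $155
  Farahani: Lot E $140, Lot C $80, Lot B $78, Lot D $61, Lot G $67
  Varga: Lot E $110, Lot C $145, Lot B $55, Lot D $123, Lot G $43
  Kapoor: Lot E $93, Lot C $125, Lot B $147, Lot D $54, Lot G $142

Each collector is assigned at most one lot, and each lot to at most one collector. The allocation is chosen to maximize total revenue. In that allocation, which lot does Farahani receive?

This is the linear assignment problem.
Optimal: Rivera→Lot D ($133), Ivanova→Lot G ($155), Farahani→Lot E ($140), Varga→Lot C ($145), Kapoor→Lot B ($147) — total 133+155+140+145+147 = $720.

Farahani receives Lot E.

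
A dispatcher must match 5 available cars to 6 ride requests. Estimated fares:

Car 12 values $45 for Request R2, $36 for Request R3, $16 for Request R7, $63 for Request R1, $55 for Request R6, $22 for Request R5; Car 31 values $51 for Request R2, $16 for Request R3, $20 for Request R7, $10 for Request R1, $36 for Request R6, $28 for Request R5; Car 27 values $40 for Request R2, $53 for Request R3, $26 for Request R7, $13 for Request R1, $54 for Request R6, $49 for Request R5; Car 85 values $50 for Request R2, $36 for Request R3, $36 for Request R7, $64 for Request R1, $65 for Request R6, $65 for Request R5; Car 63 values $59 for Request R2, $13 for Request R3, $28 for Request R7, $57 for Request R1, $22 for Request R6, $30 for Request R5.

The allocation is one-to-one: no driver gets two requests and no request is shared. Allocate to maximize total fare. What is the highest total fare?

Optimal: Car 12→Request R6 ($55), Car 31→Request R2 ($51), Car 27→Request R3 ($53), Car 85→Request R5 ($65), Car 63→Request R1 ($57) — total 55+51+53+65+57 = $281.
Column-greedy (each request in turn goes to its best remaining driver) gives $247, worse by 34.
Next-best assignment: Car 12→Request R1, Car 31→Request R6, Car 27→Request R3, Car 85→Request R5, Car 63→Request R2 = $276.
Every other assignment is strictly worse.

Max total: $281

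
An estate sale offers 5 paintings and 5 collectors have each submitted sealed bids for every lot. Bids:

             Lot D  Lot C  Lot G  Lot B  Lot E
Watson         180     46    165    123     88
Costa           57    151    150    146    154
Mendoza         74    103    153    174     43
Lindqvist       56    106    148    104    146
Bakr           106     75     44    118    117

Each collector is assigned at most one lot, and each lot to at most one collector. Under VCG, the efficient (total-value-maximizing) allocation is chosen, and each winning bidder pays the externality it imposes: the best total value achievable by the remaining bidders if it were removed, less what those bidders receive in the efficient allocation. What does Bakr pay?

Bakr pays $3.

Efficient allocation: Watson→Lot D ($180), Costa→Lot C ($151), Mendoza→Lot B ($174), Lindqvist→Lot G ($148), Bakr→Lot E ($117); total welfare W = $770.
Bakr receives Lot E at value $117, so the others get W − 117 = $653.
Without Bakr: best allocation of the remaining 4 bidders over all 5 lots is Watson→Lot D ($180), Costa→Lot E ($154), Mendoza→Lot B ($174), Lindqvist→Lot G ($148), total $656.
VCG payment = (others' best without Bakr) − (others' welfare with Bakr) = 656 − 653 = $3.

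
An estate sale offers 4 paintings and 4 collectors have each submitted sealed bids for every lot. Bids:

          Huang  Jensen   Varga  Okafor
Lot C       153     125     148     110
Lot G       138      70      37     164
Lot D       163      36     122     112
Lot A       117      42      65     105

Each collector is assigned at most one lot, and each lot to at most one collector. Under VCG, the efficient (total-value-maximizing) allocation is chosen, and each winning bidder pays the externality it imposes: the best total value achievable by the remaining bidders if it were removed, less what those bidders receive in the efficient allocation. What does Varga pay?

Efficient allocation: Huang→Lot A ($117), Jensen→Lot C ($125), Varga→Lot D ($122), Okafor→Lot G ($164); total welfare W = $528.
Varga receives Lot D at value $122, so the others get W − 122 = $406.
Without Varga: best allocation of the remaining 3 bidders over all 4 lots is Huang→Lot D ($163), Jensen→Lot C ($125), Okafor→Lot G ($164), total $452.
VCG payment = (others' best without Varga) − (others' welfare with Varga) = 452 − 406 = $46.

Varga pays $46.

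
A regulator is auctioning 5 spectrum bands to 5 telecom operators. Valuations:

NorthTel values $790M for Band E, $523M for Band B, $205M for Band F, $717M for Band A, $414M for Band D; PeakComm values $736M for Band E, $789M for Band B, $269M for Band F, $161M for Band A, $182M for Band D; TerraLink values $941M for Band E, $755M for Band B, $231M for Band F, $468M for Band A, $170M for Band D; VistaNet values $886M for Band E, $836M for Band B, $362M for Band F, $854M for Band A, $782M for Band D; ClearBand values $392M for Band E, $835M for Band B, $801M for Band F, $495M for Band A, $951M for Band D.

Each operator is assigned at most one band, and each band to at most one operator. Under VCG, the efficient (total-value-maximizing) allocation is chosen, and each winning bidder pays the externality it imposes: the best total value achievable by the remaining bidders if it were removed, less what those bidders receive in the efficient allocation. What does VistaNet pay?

Efficient allocation: NorthTel→Band A ($717M), PeakComm→Band B ($789M), TerraLink→Band E ($941M), VistaNet→Band D ($782M), ClearBand→Band F ($801M); total welfare W = $4030M.
VistaNet receives Band D at value $782M, so the others get W − 782 = $3248M.
Without VistaNet: best allocation of the remaining 4 bidders over all 5 bands is NorthTel→Band A ($717M), PeakComm→Band B ($789M), TerraLink→Band E ($941M), ClearBand→Band D ($951M), total $3398M.
VCG payment = (others' best without VistaNet) − (others' welfare with VistaNet) = 3398 − 3248 = $150M.

VistaNet pays $150M.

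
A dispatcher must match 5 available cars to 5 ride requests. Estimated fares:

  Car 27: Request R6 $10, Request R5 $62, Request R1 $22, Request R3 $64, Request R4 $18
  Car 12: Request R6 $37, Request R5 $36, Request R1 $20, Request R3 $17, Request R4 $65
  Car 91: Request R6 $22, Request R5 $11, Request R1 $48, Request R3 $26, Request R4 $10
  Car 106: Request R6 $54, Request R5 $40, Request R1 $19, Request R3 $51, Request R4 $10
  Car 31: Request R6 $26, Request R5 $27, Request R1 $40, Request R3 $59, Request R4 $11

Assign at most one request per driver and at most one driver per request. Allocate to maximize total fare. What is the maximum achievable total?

Max total: $288

Optimal: Car 27→Request R5 ($62), Car 12→Request R4 ($65), Car 91→Request R1 ($48), Car 106→Request R6 ($54), Car 31→Request R3 ($59) — total 62+65+48+54+59 = $288.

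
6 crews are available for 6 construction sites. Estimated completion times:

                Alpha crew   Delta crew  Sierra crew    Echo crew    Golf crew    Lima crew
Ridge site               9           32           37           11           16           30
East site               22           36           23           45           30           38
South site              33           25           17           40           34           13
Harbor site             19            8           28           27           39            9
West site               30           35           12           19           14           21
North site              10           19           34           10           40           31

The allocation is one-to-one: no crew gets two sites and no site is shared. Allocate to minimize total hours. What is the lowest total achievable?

Optimal: Alpha crew→Ridge site (9 hours), Delta crew→Harbor site (8 hours), Sierra crew→East site (23 hours), Echo crew→North site (10 hours), Golf crew→West site (14 hours), Lima crew→South site (13 hours) — total 9+8+23+10+14+13 = 77 hours.
Swapping Lima crew↔Sierra crew (Lima crew→East site 38 hours, Sierra crew→South site 17 hours) adds 19.

Min total: 77 hours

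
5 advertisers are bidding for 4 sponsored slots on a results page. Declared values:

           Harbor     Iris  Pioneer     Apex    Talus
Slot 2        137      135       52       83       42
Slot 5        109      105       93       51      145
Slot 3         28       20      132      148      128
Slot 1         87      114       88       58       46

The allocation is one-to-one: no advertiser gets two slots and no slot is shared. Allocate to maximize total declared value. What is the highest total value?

Max total: $544

Optimal: Harbor→Slot 2 ($137), Talus→Slot 5 ($145), Apex→Slot 3 ($148), Iris→Slot 1 ($114) — total 137+145+148+114 = $544.
Row-greedy (each advertiser in turn takes its best remaining slot) gives $434, worse by 110.
No other one-to-one assignment exceeds $544.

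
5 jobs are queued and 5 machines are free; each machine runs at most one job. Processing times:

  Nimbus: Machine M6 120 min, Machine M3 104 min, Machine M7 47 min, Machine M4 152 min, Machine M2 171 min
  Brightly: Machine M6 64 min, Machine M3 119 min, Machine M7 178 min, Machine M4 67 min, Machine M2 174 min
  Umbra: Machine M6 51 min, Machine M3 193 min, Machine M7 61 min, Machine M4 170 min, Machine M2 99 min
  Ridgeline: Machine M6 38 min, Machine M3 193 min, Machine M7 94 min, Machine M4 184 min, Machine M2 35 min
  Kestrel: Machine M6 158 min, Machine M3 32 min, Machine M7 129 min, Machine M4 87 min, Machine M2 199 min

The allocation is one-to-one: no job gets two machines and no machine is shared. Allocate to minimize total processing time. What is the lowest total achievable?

This is a one-to-one assignment (minimum-cost bipartite matching).
Optimal: Nimbus→Machine M7 (47 min), Brightly→Machine M4 (67 min), Umbra→Machine M6 (51 min), Ridgeline→Machine M2 (35 min), Kestrel→Machine M3 (32 min) — total 47+67+51+35+32 = 232 min.
Column-greedy (each machine in turn goes to its cheapest remaining job) gives 283 min, worse by 51.
Next-best assignment: Nimbus→Machine M7, Brightly→Machine M4, Umbra→Machine M2, Ridgeline→Machine M6, Kestrel→Machine M3 = 283 min.
No other one-to-one assignment undercuts 232 min.

Minimum total: 232 min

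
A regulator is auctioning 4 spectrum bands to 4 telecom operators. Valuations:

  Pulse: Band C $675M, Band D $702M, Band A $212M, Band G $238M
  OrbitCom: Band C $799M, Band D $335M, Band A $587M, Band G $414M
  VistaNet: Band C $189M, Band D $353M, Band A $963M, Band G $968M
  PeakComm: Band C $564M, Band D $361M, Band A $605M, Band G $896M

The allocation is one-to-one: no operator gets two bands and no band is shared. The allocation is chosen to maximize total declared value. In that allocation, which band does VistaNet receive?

This is the linear assignment problem.
Optimal: Pulse→Band D ($702M), OrbitCom→Band C ($799M), VistaNet→Band A ($963M), PeakComm→Band G ($896M) — total 702+799+963+896 = $3360M.
Next-best assignment: Pulse→Band D, OrbitCom→Band C, VistaNet→Band G, PeakComm→Band A = $3074M.
VistaNet's own top band is Band G ($968M), but forcing VistaNet→Band G and reassigning the rest optimally gives only $3074M — worse by 286.

VistaNet receives Band A.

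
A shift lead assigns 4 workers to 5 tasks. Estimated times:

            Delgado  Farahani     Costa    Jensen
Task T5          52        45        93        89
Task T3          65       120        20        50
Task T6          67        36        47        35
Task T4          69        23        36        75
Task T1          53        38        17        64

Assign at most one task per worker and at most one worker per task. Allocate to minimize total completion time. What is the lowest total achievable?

Optimal: Delgado→Task T5 (52 min), Farahani→Task T4 (23 min), Costa→Task T1 (17 min), Jensen→Task T6 (35 min) — total 52+23+17+35 = 127 min.
Column-greedy (each task in turn goes to its cheapest remaining worker) gives 169 min, worse by 42.
Next-best assignment: Delgado→Task T5, Farahani→Task T4, Costa→Task T3, Jensen→Task T6 = 130 min.
Swapping Delgado↔Costa (Delgado→Task T1 53 min, Costa→Task T5 93 min) adds 77.
No other one-to-one assignment undercuts 127 min.

Minimum total: 127 min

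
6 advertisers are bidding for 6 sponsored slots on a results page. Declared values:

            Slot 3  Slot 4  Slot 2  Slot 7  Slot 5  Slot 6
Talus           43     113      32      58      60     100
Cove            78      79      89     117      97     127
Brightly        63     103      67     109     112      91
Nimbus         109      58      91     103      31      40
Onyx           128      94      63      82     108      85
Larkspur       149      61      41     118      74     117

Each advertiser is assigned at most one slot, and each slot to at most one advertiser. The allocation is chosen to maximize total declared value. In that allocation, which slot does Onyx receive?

This is the linear assignment problem.
Optimal: Talus→Slot 4 ($113), Cove→Slot 6 ($127), Brightly→Slot 7 ($109), Nimbus→Slot 2 ($91), Onyx→Slot 5 ($108), Larkspur→Slot 3 ($149) — total 113+127+109+91+108+149 = $697.
Column-greedy (each slot in turn goes to its best remaining advertiser) gives $667, worse by 30.
No other one-to-one assignment exceeds $697.
Onyx's own top slot is Slot 3 ($128), but forcing Onyx→Slot 3 and reassigning the rest optimally gives only $689 — worse by 8.

Onyx receives Slot 5.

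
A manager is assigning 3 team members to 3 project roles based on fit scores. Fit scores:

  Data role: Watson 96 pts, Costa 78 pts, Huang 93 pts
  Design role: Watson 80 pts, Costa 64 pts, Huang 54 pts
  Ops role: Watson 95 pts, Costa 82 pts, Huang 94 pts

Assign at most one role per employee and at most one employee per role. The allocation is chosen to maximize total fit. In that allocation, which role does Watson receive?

Optimal: Watson→Design role (80 pts), Costa→Ops role (82 pts), Huang→Data role (93 pts) — total 80+82+93 = 255 pts.
Max-entry greedy (repeatedly take the single best remaining cell) gives 254 pts, worse by 1.
Next-best assignment: Watson→Data role, Costa→Design role, Huang→Ops role = 254 pts.
Swapping Watson↔Costa (Watson→Ops role 95 pts, Costa→Design role 64 pts) loses 3.
Watson's own top role is Data role (96 pts), but forcing Watson→Data role and reassigning the rest optimally gives only 254 pts — worse by 1.

Watson receives Design role.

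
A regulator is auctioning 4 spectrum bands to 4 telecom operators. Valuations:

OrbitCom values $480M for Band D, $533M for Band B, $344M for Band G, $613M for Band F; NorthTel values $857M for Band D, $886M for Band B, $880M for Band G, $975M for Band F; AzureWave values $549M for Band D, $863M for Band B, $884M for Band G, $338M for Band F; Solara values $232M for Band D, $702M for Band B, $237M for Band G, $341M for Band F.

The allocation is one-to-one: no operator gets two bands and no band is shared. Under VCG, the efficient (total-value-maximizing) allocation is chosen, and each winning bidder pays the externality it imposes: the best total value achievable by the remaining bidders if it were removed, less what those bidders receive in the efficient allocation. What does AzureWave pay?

Efficient allocation: OrbitCom→Band F ($613M), NorthTel→Band D ($857M), AzureWave→Band G ($884M), Solara→Band B ($702M); total welfare W = $3056M.
AzureWave receives Band G at value $884M, so the others get W − 884 = $2172M.
Without AzureWave: best allocation of the remaining 3 bidders over all 4 bands is OrbitCom→Band F ($613M), NorthTel→Band G ($880M), Solara→Band B ($702M), total $2195M.
VCG payment = (others' best without AzureWave) − (others' welfare with AzureWave) = 2195 − 2172 = $23M.

AzureWave pays $23M.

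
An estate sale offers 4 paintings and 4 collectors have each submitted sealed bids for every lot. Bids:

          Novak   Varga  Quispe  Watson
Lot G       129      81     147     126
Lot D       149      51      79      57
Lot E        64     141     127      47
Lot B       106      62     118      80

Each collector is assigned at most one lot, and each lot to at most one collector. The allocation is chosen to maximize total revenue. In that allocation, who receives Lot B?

This is a one-to-one assignment (maximum-weight bipartite matching).
Optimal: Novak→Lot D ($149), Varga→Lot E ($141), Quispe→Lot B ($118), Watson→Lot G ($126) — total 149+141+118+126 = $534.
Next-best assignment: Novak→Lot D, Varga→Lot E, Quispe→Lot G, Watson→Lot B = $517.
Swapping Novak↔Quispe (Novak→Lot B $106, Quispe→Lot D $79) loses 82.
No other one-to-one assignment exceeds $534.
Quispe's own top lot is Lot G ($147), but forcing Quispe→Lot G and reassigning the rest optimally gives only $517 — worse by 17.

Quispe receives Lot B.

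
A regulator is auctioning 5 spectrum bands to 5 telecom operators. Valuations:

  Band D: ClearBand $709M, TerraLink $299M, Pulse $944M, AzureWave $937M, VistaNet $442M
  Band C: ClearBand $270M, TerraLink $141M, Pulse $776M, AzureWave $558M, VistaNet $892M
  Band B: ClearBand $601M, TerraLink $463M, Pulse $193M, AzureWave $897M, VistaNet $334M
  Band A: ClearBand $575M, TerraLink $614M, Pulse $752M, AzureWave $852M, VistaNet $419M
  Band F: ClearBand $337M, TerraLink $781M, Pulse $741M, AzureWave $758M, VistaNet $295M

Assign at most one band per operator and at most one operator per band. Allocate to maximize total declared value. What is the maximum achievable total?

Optimal: ClearBand→Band A ($575M), TerraLink→Band F ($781M), Pulse→Band D ($944M), AzureWave→Band B ($897M), VistaNet→Band C ($892M) — total 575+781+944+897+892 = $4089M.
Column-greedy (each band in turn goes to its best remaining operator) gives $3684M, worse by 405.
Next-best assignment: ClearBand→Band B, TerraLink→Band F, Pulse→Band D, AzureWave→Band A, VistaNet→Band C = $4070M.
Swapping VistaNet↔Pulse (VistaNet→Band D $442M, Pulse→Band C $776M) loses 618.
Every other assignment is strictly worse.

Max total: $4089M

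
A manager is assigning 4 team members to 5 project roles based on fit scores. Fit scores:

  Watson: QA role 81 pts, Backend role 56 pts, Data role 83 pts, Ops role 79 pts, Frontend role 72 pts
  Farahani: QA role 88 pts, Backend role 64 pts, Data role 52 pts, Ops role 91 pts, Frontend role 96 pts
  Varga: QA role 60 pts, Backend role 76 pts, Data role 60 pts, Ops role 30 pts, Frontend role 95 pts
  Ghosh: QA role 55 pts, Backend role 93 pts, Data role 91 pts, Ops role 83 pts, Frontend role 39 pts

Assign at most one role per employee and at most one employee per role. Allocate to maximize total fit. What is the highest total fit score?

Optimal: Watson→Data role (83 pts), Farahani→Ops role (91 pts), Varga→Frontend role (95 pts), Ghosh→Backend role (93 pts) — total 83+91+95+93 = 362 pts.
Row-greedy (each employee in turn takes its best remaining role) gives 338 pts, worse by 24.
No other one-to-one assignment exceeds 362 pts.

Max total: 362 pts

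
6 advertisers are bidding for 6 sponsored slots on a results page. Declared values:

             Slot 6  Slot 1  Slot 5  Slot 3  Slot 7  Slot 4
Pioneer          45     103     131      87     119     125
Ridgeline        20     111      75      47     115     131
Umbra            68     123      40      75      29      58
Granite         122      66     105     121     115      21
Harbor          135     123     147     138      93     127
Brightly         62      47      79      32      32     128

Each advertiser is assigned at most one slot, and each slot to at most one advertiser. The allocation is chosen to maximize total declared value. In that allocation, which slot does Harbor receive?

This is a one-to-one assignment (maximum-weight bipartite matching).
Optimal: Pioneer→Slot 5 ($131), Ridgeline→Slot 7 ($115), Umbra→Slot 1 ($123), Granite→Slot 6 ($122), Harbor→Slot 3 ($138), Brightly→Slot 4 ($128) — total 131+115+123+122+138+128 = $757.
Max-entry greedy (repeatedly take the single best remaining cell) gives $674, worse by 83.
Next-best assignment: Pioneer→Slot 5, Ridgeline→Slot 7, Umbra→Slot 1, Granite→Slot 3, Harbor→Slot 6, Brightly→Slot 4 = $753.
Harbor's own top slot is Slot 5 ($147), but forcing Harbor→Slot 5 and reassigning the rest optimally gives only $722 — worse by 35.

Harbor receives Slot 3.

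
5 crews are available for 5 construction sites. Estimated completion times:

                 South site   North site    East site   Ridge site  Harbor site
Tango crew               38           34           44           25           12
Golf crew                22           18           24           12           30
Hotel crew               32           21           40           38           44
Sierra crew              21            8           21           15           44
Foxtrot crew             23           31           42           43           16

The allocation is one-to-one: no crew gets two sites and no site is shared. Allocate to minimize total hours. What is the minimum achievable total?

Min total: 89 hours

This is a one-to-one assignment (minimum-cost bipartite matching).
Optimal: Tango crew→Harbor site (12 hours), Golf crew→Ridge site (12 hours), Hotel crew→North site (21 hours), Sierra crew→East site (21 hours), Foxtrot crew→South site (23 hours) — total 12+12+21+21+23 = 89 hours.
Column-greedy (each site in turn goes to its cheapest remaining crew) gives 120 hours, worse by 31.
Every other assignment is strictly worse.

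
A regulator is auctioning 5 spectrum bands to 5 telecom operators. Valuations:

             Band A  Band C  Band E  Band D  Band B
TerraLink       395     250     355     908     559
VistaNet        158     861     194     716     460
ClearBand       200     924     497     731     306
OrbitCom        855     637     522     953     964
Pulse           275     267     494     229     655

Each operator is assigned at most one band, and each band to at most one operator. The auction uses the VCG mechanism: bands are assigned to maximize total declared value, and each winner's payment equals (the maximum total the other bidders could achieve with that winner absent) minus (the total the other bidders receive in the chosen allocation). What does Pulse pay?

Efficient allocation: TerraLink→Band D ($908M), VistaNet→Band C ($861M), ClearBand→Band E ($497M), OrbitCom→Band A ($855M), Pulse→Band B ($655M); total welfare W = $3776M.
Pulse receives Band B at value $655M, so the others get W − 655 = $3121M.
Without Pulse: best allocation of the remaining 4 bidders over all 5 bands is TerraLink→Band D ($908M), VistaNet→Band C ($861M), ClearBand→Band E ($497M), OrbitCom→Band B ($964M), total $3230M.
VCG payment = (others' best without Pulse) − (others' welfare with Pulse) = 3230 − 3121 = $109M.

Pulse pays $109M.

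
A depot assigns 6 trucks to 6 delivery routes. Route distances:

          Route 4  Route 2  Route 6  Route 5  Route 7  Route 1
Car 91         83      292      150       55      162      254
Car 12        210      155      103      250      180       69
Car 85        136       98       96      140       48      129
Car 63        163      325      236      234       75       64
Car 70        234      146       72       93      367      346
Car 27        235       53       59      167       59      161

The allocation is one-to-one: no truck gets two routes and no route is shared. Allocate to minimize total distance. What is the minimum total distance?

Treat this as an assignment problem: match each truck to one route.
Optimal: Car 91→Route 4 (83 km), Car 12→Route 6 (103 km), Car 85→Route 7 (48 km), Car 63→Route 1 (64 km), Car 70→Route 5 (93 km), Car 27→Route 2 (53 km) — total 83+103+48+64+93+53 = 444 km.
Row-greedy (each truck in turn takes its cheapest remaining route) gives 460 km, worse by 16.

Min total: 444 km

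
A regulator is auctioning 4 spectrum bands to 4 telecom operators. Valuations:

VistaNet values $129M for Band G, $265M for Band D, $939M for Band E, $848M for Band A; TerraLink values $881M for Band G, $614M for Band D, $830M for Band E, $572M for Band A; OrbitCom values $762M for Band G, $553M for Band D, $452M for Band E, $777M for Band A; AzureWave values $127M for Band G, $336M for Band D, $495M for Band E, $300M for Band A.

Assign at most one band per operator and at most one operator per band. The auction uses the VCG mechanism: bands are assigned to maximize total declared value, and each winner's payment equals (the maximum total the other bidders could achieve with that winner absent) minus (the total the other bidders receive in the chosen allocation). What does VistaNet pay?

Efficient allocation: VistaNet→Band E ($939M), TerraLink→Band G ($881M), OrbitCom→Band A ($777M), AzureWave→Band D ($336M); total welfare W = $2933M.
VistaNet receives Band E at value $939M, so the others get W − 939 = $1994M.
Without VistaNet: best allocation of the remaining 3 bidders over all 4 bands is TerraLink→Band G ($881M), OrbitCom→Band A ($777M), AzureWave→Band E ($495M), total $2153M.
VCG payment = (others' best without VistaNet) − (others' welfare with VistaNet) = 2153 − 1994 = $159M.

VistaNet pays $159M.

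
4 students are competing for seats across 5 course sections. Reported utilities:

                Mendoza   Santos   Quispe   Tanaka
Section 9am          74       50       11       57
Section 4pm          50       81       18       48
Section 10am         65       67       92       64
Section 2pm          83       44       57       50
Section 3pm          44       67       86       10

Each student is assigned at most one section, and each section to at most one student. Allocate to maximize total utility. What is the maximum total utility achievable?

This is the linear assignment problem.
Optimal: Mendoza→Section 2pm (83 points), Santos→Section 4pm (81 points), Quispe→Section 3pm (86 points), Tanaka→Section 10am (64 points) — total 83+81+86+64 = 314 points.
Column-greedy (each section in turn goes to its best remaining student) gives 297 points, worse by 17.

Max total: 314 points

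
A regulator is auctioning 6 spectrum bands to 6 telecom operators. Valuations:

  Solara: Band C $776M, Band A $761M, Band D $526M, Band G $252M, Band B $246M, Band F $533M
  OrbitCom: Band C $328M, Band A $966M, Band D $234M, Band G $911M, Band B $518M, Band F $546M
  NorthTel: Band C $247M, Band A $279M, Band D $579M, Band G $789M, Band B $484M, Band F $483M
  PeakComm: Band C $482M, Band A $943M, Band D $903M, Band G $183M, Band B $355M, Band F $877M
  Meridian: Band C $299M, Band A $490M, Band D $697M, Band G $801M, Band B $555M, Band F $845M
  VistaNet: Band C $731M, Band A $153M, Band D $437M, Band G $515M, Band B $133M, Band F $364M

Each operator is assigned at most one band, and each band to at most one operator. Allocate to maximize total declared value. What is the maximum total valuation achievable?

Maximum total: $4635M

Optimal: Solara→Band A ($761M), OrbitCom→Band G ($911M), NorthTel→Band B ($484M), PeakComm→Band D ($903M), Meridian→Band F ($845M), VistaNet→Band C ($731M) — total 761+911+484+903+845+731 = $4635M.
Row-greedy (each operator in turn takes its best remaining band) gives $4412M, worse by 223.
Next-best assignment: Solara→Band A, OrbitCom→Band B, NorthTel→Band G, PeakComm→Band D, Meridian→Band F, VistaNet→Band C = $4547M.
Swapping Solara↔NorthTel (Solara→Band B $246M, NorthTel→Band A $279M) loses 720.
Checked against all permutations: $4635M is optimal.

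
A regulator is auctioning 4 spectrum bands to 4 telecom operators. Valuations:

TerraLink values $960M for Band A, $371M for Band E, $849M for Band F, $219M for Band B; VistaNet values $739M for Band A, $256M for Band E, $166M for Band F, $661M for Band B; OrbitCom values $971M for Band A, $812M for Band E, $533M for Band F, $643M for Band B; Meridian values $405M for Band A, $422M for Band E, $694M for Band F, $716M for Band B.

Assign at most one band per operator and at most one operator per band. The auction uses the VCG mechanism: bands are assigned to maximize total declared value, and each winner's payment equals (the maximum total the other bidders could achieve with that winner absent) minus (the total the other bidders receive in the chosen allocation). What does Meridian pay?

Meridian pays $48M.

Efficient allocation: TerraLink→Band A ($960M), VistaNet→Band B ($661M), OrbitCom→Band E ($812M), Meridian→Band F ($694M); total welfare W = $3127M.
Meridian receives Band F at value $694M, so the others get W − 694 = $2433M.
Without Meridian: best allocation of the remaining 3 bidders over all 4 bands is TerraLink→Band F ($849M), VistaNet→Band B ($661M), OrbitCom→Band A ($971M), total $2481M.
VCG payment = (others' best without Meridian) − (others' welfare with Meridian) = 2481 − 2433 = $48M.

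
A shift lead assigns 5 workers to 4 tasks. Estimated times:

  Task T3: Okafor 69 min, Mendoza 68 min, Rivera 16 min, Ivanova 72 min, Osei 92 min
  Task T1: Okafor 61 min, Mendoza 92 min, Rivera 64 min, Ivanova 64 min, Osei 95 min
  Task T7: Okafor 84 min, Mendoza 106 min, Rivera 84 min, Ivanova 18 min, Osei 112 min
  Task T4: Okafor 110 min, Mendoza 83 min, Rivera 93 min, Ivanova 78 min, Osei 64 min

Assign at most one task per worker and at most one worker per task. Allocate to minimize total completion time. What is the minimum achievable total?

Minimum total: 159 min

This is a one-to-one assignment (minimum-cost bipartite matching).
Optimal: Rivera→Task T3 (16 min), Okafor→Task T1 (61 min), Ivanova→Task T7 (18 min), Osei→Task T4 (64 min) — total 16+61+18+64 = 159 min.
Next-best assignment: Rivera→Task T3, Okafor→Task T1, Ivanova→Task T7, Mendoza→Task T4 = 178 min.
Checked against all permutations: 159 min is optimal.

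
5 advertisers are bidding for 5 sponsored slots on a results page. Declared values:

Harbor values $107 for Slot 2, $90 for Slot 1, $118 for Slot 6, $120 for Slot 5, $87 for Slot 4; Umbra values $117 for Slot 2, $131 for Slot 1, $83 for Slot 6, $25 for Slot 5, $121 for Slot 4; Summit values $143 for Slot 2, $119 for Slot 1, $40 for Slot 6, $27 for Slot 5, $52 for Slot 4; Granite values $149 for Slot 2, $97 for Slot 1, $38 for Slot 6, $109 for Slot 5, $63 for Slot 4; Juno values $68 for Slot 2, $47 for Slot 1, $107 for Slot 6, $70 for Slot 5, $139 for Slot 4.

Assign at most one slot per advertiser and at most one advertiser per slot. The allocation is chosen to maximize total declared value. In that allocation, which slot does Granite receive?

Granite receives Slot 5.

Optimal: Harbor→Slot 6 ($118), Umbra→Slot 1 ($131), Summit→Slot 2 ($143), Granite→Slot 5 ($109), Juno→Slot 4 ($139) — total 118+131+143+109+139 = $640.
Column-greedy (each slot in turn goes to its best remaining advertiser) gives $520, worse by 120.
Swapping Umbra↔Harbor (Umbra→Slot 6 $83, Harbor→Slot 1 $90) loses 76.
Granite's own top slot is Slot 2 ($149), but forcing Granite→Slot 2 and reassigning the rest optimally gives only $616 — worse by 24.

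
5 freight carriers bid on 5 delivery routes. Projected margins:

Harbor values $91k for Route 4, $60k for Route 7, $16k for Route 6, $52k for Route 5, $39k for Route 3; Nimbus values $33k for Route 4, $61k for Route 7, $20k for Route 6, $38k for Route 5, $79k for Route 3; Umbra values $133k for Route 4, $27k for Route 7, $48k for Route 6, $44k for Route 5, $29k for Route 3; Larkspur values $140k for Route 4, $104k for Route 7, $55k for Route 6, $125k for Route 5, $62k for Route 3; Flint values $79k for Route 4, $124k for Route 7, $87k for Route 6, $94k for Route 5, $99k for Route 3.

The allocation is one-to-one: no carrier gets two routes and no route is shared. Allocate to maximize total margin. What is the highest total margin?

Maximum total: $484k

Treat this as an assignment problem: match each carrier to one route.
Optimal: Harbor→Route 7 ($60k), Nimbus→Route 3 ($79k), Umbra→Route 4 ($133k), Larkspur→Route 5 ($125k), Flint→Route 6 ($87k) — total 60+79+133+125+87 = $484k.
Column-greedy (each route in turn goes to its best remaining carrier) gives $443k, worse by 41.
Next-best assignment: Harbor→Route 6, Nimbus→Route 3, Umbra→Route 4, Larkspur→Route 5, Flint→Route 7 = $477k.
Checked against all permutations: $484k is optimal.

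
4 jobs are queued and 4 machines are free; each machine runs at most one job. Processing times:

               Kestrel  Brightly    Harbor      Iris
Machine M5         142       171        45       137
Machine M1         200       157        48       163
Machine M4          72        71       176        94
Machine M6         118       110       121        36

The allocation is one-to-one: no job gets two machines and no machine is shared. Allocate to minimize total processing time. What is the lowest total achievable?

Minimum total: 297 min

Optimal: Kestrel→Machine M5 (142 min), Brightly→Machine M4 (71 min), Harbor→Machine M1 (48 min), Iris→Machine M6 (36 min) — total 142+71+48+36 = 297 min.
Min-entry greedy (repeatedly take the single cheapest remaining cell) gives 352 min, worse by 55.
Next-best assignment: Kestrel→Machine M4, Brightly→Machine M1, Harbor→Machine M5, Iris→Machine M6 = 310 min.
Checked against all permutations: 297 min is optimal.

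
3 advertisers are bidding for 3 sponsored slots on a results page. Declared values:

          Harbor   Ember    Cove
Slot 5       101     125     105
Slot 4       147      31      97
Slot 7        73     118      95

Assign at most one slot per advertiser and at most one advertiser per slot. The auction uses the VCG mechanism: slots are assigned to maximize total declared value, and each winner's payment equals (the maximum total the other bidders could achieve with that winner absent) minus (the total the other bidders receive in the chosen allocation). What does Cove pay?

Cove pays $7.

Efficient allocation: Harbor→Slot 4 ($147), Ember→Slot 7 ($118), Cove→Slot 5 ($105); total welfare W = $370.
Cove receives Slot 5 at value $105, so the others get W − 105 = $265.
Without Cove: best allocation of the remaining 2 bidders over all 3 slots is Harbor→Slot 4 ($147), Ember→Slot 5 ($125), total $272.
VCG payment = (others' best without Cove) − (others' welfare with Cove) = 272 − 265 = $7.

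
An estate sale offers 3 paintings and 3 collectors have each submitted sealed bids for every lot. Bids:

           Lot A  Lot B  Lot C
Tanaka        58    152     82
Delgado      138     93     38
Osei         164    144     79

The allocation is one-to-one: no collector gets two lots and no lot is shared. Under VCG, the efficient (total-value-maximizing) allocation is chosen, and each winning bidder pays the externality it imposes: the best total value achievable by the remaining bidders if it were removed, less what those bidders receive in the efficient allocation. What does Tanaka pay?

Tanaka pays $65.

Efficient allocation: Tanaka→Lot B ($152), Delgado→Lot A ($138), Osei→Lot C ($79); total welfare W = $369.
Tanaka receives Lot B at value $152, so the others get W − 152 = $217.
Without Tanaka: best allocation of the remaining 2 bidders over all 3 lots is Delgado→Lot A ($138), Osei→Lot B ($144), total $282.
VCG payment = (others' best without Tanaka) − (others' welfare with Tanaka) = 282 − 217 = $65.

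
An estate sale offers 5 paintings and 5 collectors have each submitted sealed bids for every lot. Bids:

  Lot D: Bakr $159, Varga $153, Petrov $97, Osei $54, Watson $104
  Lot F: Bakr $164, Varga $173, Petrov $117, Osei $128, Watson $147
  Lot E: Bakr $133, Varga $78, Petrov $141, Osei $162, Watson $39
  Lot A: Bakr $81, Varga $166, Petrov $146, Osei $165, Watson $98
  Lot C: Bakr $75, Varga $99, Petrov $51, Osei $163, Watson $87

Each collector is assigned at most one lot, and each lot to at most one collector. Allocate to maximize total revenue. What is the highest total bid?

Optimal: Bakr→Lot D ($159), Varga→Lot A ($166), Petrov→Lot E ($141), Osei→Lot C ($163), Watson→Lot F ($147) — total 159+166+141+163+147 = $776.
Row-greedy (each collector in turn takes its best remaining lot) gives $738, worse by 38.
Next-best assignment: Bakr→Lot E, Varga→Lot D, Petrov→Lot A, Osei→Lot C, Watson→Lot F = $742.
Swapping Watson↔Bakr (Watson→Lot D $104, Bakr→Lot F $164) loses 38.

Maximum total: $776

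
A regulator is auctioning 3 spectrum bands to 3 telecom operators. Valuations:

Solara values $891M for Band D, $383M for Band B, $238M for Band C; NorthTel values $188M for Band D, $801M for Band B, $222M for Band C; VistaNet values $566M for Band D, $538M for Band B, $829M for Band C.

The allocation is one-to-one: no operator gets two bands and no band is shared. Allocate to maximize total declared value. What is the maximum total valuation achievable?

Optimal: Solara→Band D ($891M), NorthTel→Band B ($801M), VistaNet→Band C ($829M) — total 891+801+829 = $2521M.
Next-best assignment: Solara→Band D, NorthTel→Band C, VistaNet→Band B = $1651M.

Max total: $2521M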